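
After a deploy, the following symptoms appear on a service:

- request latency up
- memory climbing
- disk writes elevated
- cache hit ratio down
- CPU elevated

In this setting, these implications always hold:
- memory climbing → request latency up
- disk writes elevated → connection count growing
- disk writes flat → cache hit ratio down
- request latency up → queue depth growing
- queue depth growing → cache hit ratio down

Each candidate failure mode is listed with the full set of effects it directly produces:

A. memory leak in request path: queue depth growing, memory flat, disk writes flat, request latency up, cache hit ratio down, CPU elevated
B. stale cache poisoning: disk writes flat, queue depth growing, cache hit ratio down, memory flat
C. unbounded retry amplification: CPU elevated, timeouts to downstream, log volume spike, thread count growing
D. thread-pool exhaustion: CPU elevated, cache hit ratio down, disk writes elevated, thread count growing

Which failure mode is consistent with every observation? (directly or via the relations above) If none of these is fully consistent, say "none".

none

Testing each hypothesis:
(A) memory leak in request path — request latency up +; memory climbing -; disk writes elevated -; cache hit ratio down +; CPU elevated +
(B) stale cache poisoning — request latency up -; memory climbing -; disk writes elevated -; cache hit ratio down +; CPU elevated -
(C) unbounded retry amplification — request latency up -; memory climbing -; disk writes elevated -; cache hit ratio down -; CPU elevated +
(D) thread-pool exhaustion — does not account for request latency up, memory climbing
No candidate is consistent with all observations.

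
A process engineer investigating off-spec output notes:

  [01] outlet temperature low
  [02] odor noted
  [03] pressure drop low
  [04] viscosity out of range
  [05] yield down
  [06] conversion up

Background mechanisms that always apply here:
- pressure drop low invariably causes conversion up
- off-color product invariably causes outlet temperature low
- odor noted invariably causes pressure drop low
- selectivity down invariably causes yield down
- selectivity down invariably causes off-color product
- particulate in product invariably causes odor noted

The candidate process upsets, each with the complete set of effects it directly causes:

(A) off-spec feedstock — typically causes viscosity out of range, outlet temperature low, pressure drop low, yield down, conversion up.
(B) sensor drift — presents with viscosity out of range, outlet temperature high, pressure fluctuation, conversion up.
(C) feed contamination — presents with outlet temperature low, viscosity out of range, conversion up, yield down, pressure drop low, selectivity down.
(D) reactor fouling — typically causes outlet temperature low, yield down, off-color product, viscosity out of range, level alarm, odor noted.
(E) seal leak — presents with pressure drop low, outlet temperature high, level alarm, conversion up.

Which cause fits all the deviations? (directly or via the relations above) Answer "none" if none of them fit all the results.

D

For each candidate, compare predicted effects to what was observed:
(A) off-spec feedstock — outlet temperature low ✓; odor noted ✗; pressure drop low ✓; viscosity out of range ✓; yield down ✓; conversion up ✓
(B) sensor drift — outlet temperature low ✗; odor noted ✗; pressure drop low ✗; viscosity out of range ✓; yield down ✗; conversion up ✓
(C) feed contamination — does not account for odor noted
(D) reactor fouling — accounts for every observation (pressure drop low via odor noted → pressure drop low)
(E) seal leak — fails on outlet temperature low, odor noted, viscosity out of range, yield down (predicts outlet temperature high, not outlet temperature low)
Only (D) is consistent with every observation.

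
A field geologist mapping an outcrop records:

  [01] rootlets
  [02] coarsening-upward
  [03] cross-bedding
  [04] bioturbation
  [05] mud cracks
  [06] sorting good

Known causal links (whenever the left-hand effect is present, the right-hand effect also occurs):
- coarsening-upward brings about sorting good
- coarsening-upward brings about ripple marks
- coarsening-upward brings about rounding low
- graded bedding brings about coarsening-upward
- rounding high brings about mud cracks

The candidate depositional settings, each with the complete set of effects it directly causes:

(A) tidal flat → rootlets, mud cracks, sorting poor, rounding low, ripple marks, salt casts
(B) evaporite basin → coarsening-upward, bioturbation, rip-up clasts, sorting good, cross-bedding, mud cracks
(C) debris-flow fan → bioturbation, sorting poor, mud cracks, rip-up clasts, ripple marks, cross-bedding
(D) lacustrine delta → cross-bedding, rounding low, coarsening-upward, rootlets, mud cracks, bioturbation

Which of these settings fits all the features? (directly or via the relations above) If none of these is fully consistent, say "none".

D

For each candidate, compare predicted effects to what was observed:
(A) tidal flat — fails on coarsening-upward, cross-bedding, bioturbation, sorting good (predicts sorting poor, not sorting good)
(B) evaporite basin — does not account for rootlets
(C) debris-flow fan — fails on rootlets, coarsening-upward, sorting good (predicts sorting poor, not sorting good)
(D) lacustrine delta — rootlets ✓; coarsening-upward ✓; cross-bedding ✓; bioturbation ✓; mud cracks ✓; sorting good ✓ (via coarsening-upward → sorting good)
(D) alone accounts for all the evidence.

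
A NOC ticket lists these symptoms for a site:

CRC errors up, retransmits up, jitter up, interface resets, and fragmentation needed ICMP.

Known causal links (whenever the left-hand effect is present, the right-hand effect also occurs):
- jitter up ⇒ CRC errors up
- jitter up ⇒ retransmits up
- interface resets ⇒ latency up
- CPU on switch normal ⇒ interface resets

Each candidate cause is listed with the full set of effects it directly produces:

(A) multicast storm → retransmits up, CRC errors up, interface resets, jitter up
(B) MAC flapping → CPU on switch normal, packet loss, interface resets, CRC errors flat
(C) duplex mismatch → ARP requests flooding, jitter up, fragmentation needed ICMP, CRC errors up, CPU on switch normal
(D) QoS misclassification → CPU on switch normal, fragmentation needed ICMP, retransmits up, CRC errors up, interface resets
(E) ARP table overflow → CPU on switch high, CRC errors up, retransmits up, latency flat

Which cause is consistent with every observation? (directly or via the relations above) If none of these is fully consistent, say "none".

C

Per-candidate check:
(A) multicast storm — does not account for fragmentation needed ICMP
(B) MAC flapping — CRC errors up miss; retransmits up miss; jitter up miss; interface resets match; fragmentation needed ICMP miss
(C) duplex mismatch — accounts for every observation (retransmits up by jitter up → retransmits up)
(D) QoS misclassification — CRC errors up match; retransmits up match; jitter up miss; interface resets match; fragmentation needed ICMP match
(E) ARP table overflow — CRC errors up match; retransmits up match; jitter up miss; interface resets miss; fragmentation needed ICMP miss
Only (C) is consistent with every observation.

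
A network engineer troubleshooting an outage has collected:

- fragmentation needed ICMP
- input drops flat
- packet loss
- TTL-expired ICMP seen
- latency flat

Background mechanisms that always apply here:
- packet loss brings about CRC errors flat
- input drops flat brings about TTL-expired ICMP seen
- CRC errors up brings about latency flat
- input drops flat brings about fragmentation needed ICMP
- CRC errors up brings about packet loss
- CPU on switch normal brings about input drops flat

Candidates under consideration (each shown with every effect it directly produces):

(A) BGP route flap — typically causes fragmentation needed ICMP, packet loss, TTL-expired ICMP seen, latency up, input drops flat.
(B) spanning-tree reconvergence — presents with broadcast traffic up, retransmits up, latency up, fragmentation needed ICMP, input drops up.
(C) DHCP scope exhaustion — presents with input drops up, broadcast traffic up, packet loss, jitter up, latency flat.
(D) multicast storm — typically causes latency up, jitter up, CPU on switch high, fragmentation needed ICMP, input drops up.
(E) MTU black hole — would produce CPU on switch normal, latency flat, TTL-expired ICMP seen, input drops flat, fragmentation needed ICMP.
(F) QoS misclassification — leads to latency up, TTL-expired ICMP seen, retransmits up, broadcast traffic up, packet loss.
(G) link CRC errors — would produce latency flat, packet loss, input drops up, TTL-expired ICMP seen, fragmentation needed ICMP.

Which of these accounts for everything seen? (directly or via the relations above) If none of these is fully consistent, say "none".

none

Per-candidate check:
(A) BGP route flap — fragmentation needed ICMP match; input drops flat match; packet loss match; TTL-expired ICMP seen match; latency flat miss
(B) spanning-tree reconvergence — fails on input drops flat, packet loss, TTL-expired ICMP seen, latency flat (predicts input drops up, not input drops flat; predicts latency up, not latency flat)
(C) DHCP scope exhaustion — fragmentation needed ICMP miss; input drops flat miss; packet loss match; TTL-expired ICMP seen miss; latency flat match
(D) multicast storm — fails on input drops flat, packet loss, TTL-expired ICMP seen, latency flat (predicts input drops up, not input drops flat; predicts latency up, not latency flat)
(E) MTU black hole — does not account for packet loss
(F) QoS misclassification — fails on fragmentation needed ICMP, input drops flat, latency flat (predicts latency up, not latency flat)
(G) link CRC errors — fails on input drops flat (predicts input drops up, not input drops flat)
Every candidate fails on at least one observation.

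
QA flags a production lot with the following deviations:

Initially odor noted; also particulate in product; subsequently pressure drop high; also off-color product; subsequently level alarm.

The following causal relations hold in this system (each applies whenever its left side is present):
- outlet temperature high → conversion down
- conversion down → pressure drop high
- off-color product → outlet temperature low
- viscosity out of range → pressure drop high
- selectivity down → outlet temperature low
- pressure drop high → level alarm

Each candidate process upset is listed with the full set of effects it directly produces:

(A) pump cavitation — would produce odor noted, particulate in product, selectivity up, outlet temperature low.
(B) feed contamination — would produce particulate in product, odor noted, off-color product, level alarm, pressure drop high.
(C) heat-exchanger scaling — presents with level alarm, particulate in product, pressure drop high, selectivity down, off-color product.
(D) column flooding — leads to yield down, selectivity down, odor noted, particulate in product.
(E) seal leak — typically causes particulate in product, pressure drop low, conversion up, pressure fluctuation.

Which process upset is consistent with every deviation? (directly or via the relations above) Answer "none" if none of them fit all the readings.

Per-candidate check:
(A) pump cavitation — odor noted ✓; particulate in product ✓; pressure drop high ✗; off-color product ✗; level alarm ✗
(B) feed contamination — accounts for every observation
(C) heat-exchanger scaling — odor noted ✗; particulate in product ✓; pressure drop high ✓; off-color product ✓; level alarm ✓
(D) column flooding — does not account for pressure drop high, off-color product, level alarm
(E) seal leak — fails on odor noted, pressure drop high, off-color product, level alarm (predicts pressure drop low, not pressure drop high)
Only (B) is consistent with every observation.

B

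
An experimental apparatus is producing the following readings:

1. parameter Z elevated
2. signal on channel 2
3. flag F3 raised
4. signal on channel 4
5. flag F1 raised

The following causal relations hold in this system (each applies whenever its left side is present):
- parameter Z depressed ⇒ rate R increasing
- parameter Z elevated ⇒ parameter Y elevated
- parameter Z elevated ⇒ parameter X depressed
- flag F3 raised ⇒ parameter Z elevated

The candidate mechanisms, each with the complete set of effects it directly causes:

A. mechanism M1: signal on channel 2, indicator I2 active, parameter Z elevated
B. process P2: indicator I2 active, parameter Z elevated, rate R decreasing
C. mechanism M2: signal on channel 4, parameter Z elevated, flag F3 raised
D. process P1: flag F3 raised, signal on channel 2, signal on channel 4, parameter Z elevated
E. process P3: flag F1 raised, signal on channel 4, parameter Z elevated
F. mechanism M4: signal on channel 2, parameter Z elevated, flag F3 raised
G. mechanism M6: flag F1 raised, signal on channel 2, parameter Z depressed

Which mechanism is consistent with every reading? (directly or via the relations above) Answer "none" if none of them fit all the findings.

none

Per-candidate check:
(A) mechanism M1 — parameter Z elevated +; signal on channel 2 +; flag F3 raised -; signal on channel 4 -; flag F1 raised -
(B) process P2 — parameter Z elevated +; signal on channel 2 -; flag F3 raised -; signal on channel 4 -; flag F1 raised -
(C) mechanism M2 — parameter Z elevated +; signal on channel 2 -; flag F3 raised +; signal on channel 4 +; flag F1 raised -
(D) process P1 — does not account for flag F1 raised
(E) process P3 — does not account for signal on channel 2, flag F3 raised
(F) mechanism M4 — does not account for signal on channel 4, flag F1 raised
(G) mechanism M6 — parameter Z elevated -; signal on channel 2 +; flag F3 raised -; signal on channel 4 -; flag F1 raised +
No candidate is consistent with all observations.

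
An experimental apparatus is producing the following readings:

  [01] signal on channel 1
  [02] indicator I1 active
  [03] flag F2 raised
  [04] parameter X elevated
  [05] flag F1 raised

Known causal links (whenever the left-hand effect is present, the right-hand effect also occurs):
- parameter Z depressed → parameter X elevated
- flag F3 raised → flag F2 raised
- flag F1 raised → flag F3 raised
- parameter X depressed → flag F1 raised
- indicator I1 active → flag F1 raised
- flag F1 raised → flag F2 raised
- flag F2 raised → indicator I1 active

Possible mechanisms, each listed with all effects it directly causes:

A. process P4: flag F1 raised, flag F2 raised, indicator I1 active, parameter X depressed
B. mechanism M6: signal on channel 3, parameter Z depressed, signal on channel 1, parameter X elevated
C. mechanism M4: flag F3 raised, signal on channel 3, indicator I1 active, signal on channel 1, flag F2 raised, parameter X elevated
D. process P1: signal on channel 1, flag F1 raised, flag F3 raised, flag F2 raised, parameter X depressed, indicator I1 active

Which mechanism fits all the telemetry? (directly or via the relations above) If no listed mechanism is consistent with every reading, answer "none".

Checking each candidate against the observations:
(A) process P4 — signal on channel 1 miss; indicator I1 active match; flag F2 raised match; parameter X elevated miss; flag F1 raised match
(B) mechanism M6 — signal on channel 1 match; indicator I1 active miss; flag F2 raised miss; parameter X elevated match; flag F1 raised miss
(C) mechanism M4 — signal on channel 1 match; indicator I1 active match; flag F2 raised match; parameter X elevated match; flag F1 raised match (by indicator I1 active → flag F1 raised)
(D) process P1 — signal on channel 1 match; indicator I1 active match; flag F2 raised match; parameter X elevated miss; flag F1 raised match
Only (C) is consistent with every observation.

C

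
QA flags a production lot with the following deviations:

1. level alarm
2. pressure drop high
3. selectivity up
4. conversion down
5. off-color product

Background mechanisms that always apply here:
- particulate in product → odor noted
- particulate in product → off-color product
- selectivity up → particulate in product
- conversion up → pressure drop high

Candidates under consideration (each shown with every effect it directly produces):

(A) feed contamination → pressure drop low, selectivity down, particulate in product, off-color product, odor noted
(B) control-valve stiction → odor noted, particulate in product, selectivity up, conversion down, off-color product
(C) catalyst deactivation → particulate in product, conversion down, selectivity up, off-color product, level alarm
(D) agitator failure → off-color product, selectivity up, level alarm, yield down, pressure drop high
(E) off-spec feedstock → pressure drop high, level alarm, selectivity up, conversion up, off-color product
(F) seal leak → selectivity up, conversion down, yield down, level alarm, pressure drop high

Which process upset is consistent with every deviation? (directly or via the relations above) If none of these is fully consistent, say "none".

F

Checking each candidate against the observations:
(A) feed contamination — fails on level alarm, pressure drop high, selectivity up, conversion down (predicts pressure drop low, not pressure drop high; predicts selectivity down, not selectivity up)
(B) control-valve stiction — level alarm -; pressure drop high -; selectivity up +; conversion down +; off-color product +
(C) catalyst deactivation — does not account for pressure drop high
(D) agitator failure — level alarm +; pressure drop high +; selectivity up +; conversion down -; off-color product +
(E) off-spec feedstock — fails on conversion down (predicts conversion up, not conversion down)
(F) seal leak — accounts for every observation (off-color product via selectivity up → particulate in product → off-color product)
Only (F) is consistent with every observation.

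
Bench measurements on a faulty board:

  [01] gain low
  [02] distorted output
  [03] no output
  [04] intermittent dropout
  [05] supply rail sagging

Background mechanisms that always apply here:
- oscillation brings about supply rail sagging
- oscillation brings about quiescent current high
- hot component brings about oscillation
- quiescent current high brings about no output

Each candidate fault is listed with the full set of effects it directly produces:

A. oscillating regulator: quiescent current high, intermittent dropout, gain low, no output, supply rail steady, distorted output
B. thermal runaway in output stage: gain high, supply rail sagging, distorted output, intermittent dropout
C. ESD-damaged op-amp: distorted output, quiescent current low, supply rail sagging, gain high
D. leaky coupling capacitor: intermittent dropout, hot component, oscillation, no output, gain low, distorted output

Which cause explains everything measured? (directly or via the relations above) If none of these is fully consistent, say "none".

D

For each candidate, compare predicted effects to what was observed:
(A) oscillating regulator — fails on supply rail sagging (predicts supply rail steady, not supply rail sagging)
(B) thermal runaway in output stage — gain low miss; distorted output match; no output miss; intermittent dropout match; supply rail sagging match
(C) ESD-damaged op-amp — gain low miss; distorted output match; no output miss; intermittent dropout miss; supply rail sagging match
(D) leaky coupling capacitor — gain low match; distorted output match; no output match; intermittent dropout match; supply rail sagging match (through oscillation → supply rail sagging)
(D) is the only candidate with no mismatches.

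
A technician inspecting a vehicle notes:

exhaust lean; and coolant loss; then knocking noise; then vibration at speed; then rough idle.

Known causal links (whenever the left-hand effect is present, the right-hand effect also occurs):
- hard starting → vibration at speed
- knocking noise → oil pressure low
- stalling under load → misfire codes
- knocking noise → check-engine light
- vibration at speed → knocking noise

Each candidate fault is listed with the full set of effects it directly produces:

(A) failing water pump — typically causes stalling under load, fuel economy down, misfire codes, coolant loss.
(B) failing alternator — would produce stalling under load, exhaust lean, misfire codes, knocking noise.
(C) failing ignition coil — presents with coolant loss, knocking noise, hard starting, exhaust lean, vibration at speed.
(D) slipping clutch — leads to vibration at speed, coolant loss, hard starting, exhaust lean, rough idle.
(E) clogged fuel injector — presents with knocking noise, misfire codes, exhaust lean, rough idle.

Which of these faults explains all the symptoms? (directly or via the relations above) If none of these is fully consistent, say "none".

Testing each hypothesis:
(A) failing water pump — exhaust lean -; coolant loss +; knocking noise -; vibration at speed -; rough idle -
(B) failing alternator — exhaust lean +; coolant loss -; knocking noise +; vibration at speed -; rough idle -
(C) failing ignition coil — does not account for rough idle
(D) slipping clutch — exhaust lean +; coolant loss +; knocking noise + (by vibration at speed → knocking noise); vibration at speed +; rough idle +
(E) clogged fuel injector — exhaust lean +; coolant loss -; knocking noise +; vibration at speed -; rough idle +
(D) is the only candidate with no mismatches.

D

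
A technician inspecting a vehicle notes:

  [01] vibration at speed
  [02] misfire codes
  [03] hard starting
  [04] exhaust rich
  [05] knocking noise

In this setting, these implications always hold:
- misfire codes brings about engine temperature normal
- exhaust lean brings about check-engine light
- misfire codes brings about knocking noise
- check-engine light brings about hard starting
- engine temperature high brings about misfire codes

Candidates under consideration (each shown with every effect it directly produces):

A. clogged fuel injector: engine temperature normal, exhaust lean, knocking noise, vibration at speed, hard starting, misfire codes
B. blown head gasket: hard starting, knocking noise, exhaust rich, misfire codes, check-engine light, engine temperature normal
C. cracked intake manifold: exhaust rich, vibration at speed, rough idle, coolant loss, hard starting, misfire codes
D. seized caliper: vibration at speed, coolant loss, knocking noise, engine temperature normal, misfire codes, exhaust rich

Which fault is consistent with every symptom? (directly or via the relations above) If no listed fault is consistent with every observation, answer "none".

C

Checking each candidate against the observations:
(A) clogged fuel injector — vibration at speed match; misfire codes match; hard starting match; exhaust rich miss; knocking noise match
(B) blown head gasket — vibration at speed miss; misfire codes match; hard starting match; exhaust rich match; knocking noise match
(C) cracked intake manifold — vibration at speed match; misfire codes match; hard starting match; exhaust rich match; knocking noise match (by misfire codes → knocking noise)
(D) seized caliper — does not account for hard starting
Only (C) is consistent with every observation.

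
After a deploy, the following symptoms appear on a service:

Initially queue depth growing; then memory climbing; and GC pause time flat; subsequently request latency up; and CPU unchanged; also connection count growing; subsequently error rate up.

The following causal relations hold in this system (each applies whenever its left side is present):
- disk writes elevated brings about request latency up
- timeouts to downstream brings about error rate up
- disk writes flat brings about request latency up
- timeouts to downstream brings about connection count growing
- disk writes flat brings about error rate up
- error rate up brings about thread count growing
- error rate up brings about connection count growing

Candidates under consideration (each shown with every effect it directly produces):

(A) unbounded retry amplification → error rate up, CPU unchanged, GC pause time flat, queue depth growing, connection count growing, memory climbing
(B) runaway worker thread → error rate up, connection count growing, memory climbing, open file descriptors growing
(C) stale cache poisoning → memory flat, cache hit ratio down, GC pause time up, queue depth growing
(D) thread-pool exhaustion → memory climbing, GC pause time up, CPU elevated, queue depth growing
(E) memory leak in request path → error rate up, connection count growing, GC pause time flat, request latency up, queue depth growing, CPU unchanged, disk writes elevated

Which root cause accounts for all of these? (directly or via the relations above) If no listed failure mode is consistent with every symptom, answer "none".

For each candidate, compare predicted effects to what was observed:
(A) unbounded retry amplification — does not account for request latency up
(B) runaway worker thread — does not account for queue depth growing, GC pause time flat, request latency up, CPU unchanged
(C) stale cache poisoning — queue depth growing +; memory climbing -; GC pause time flat -; request latency up -; CPU unchanged -; connection count growing -; error rate up -
(D) thread-pool exhaustion — fails on GC pause time flat, request latency up, CPU unchanged, connection count growing, error rate up (predicts GC pause time up, not GC pause time flat; predicts CPU elevated, not CPU unchanged)
(E) memory leak in request path — queue depth growing +; memory climbing -; GC pause time flat +; request latency up +; CPU unchanged +; connection count growing +; error rate up +
Every candidate fails on at least one observation.

none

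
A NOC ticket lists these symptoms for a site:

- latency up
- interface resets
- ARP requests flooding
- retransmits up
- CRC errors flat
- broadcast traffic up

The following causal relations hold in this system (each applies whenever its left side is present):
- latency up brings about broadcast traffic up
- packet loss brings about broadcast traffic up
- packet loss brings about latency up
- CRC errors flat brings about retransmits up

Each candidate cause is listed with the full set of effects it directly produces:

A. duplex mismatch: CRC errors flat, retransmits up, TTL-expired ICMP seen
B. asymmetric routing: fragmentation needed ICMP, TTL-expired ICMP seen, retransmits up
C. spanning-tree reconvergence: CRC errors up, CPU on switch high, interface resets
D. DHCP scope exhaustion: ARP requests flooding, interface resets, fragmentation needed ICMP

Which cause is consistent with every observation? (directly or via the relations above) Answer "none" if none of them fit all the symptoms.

Testing each hypothesis:
(A) duplex mismatch — latency up ✗; interface resets ✗; ARP requests flooding ✗; retransmits up ✓; CRC errors flat ✓; broadcast traffic up ✗
(B) asymmetric routing — does not account for latency up, interface resets, ARP requests flooding, CRC errors flat, broadcast traffic up
(C) spanning-tree reconvergence — fails on latency up, ARP requests flooding, retransmits up, CRC errors flat, broadcast traffic up (predicts CRC errors up, not CRC errors flat)
(D) DHCP scope exhaustion — latency up ✗; interface resets ✓; ARP requests flooding ✓; retransmits up ✗; CRC errors flat ✗; broadcast traffic up ✗
Every candidate fails on at least one observation.

none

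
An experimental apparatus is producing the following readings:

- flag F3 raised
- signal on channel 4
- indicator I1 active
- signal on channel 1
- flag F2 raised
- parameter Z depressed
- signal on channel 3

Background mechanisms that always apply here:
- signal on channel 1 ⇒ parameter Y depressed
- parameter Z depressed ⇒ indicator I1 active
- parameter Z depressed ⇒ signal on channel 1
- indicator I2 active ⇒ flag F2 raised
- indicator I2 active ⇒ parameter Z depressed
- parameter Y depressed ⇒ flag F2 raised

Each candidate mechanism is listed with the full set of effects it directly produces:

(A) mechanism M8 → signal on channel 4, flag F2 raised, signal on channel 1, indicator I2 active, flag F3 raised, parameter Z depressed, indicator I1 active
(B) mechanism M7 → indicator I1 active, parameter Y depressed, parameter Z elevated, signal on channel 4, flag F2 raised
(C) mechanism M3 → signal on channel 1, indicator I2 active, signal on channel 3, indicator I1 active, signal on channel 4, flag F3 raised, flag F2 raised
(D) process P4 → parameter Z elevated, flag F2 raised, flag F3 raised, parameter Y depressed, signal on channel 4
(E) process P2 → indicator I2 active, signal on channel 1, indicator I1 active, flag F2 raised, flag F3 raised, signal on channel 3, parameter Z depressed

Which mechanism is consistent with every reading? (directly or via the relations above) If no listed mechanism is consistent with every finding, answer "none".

Per-candidate check:
(A) mechanism M8 — does not account for signal on channel 3
(B) mechanism M7 — fails on flag F3 raised, signal on channel 1, parameter Z depressed, signal on channel 3 (predicts parameter Z elevated, not parameter Z depressed)
(C) mechanism M3 — accounts for every observation (parameter Z depressed through indicator I2 active → parameter Z depressed)
(D) process P4 — flag F3 raised ✓; signal on channel 4 ✓; indicator I1 active ✗; signal on channel 1 ✗; flag F2 raised ✓; parameter Z depressed ✗; signal on channel 3 ✗
(E) process P2 — does not account for signal on channel 4
(C) is the only candidate with no mismatches.

C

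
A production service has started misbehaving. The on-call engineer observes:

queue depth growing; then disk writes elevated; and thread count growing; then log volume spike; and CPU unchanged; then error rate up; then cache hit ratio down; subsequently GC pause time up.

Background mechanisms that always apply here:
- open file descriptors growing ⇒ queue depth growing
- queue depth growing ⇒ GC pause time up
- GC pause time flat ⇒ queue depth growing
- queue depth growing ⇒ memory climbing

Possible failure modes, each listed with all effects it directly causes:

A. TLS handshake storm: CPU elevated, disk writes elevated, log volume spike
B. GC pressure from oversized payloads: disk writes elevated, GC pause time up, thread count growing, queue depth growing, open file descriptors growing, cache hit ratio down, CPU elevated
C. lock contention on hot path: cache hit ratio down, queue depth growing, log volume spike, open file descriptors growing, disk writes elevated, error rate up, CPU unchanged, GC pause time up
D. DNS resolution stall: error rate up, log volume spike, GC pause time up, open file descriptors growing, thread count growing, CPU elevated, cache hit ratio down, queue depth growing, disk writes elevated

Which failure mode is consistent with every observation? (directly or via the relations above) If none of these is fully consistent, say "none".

none

For each candidate, compare predicted effects to what was observed:
(A) TLS handshake storm — fails on queue depth growing, thread count growing, CPU unchanged, error rate up, cache hit ratio down, GC pause time up (predicts CPU elevated, not CPU unchanged)
(B) GC pressure from oversized payloads — queue depth growing match; disk writes elevated match; thread count growing match; log volume spike miss; CPU unchanged miss; error rate up miss; cache hit ratio down match; GC pause time up match
(C) lock contention on hot path — queue depth growing match; disk writes elevated match; thread count growing miss; log volume spike match; CPU unchanged match; error rate up match; cache hit ratio down match; GC pause time up match
(D) DNS resolution stall — fails on CPU unchanged (predicts CPU elevated, not CPU unchanged)
Every candidate fails on at least one observation.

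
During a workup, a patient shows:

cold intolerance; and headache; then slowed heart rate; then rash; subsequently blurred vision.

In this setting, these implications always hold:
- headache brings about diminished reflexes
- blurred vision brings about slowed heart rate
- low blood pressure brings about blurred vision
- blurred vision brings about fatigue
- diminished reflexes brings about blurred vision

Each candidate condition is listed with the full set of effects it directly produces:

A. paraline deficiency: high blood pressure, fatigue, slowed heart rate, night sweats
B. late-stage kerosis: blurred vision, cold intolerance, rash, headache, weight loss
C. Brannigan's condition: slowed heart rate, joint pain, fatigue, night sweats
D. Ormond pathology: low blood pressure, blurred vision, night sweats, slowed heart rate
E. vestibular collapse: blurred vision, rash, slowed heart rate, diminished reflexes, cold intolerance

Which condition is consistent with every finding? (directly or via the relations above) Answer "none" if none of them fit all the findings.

Testing each hypothesis:
(A) paraline deficiency — cold intolerance ✗; headache ✗; slowed heart rate ✓; rash ✗; blurred vision ✗
(B) late-stage kerosis — accounts for every observation (slowed heart rate through blurred vision → slowed heart rate)
(C) Brannigan's condition — does not account for cold intolerance, headache, rash, blurred vision
(D) Ormond pathology — does not account for cold intolerance, headache, rash
(E) vestibular collapse — cold intolerance ✓; headache ✗; slowed heart rate ✓; rash ✓; blurred vision ✓
(B) alone accounts for all the evidence.

B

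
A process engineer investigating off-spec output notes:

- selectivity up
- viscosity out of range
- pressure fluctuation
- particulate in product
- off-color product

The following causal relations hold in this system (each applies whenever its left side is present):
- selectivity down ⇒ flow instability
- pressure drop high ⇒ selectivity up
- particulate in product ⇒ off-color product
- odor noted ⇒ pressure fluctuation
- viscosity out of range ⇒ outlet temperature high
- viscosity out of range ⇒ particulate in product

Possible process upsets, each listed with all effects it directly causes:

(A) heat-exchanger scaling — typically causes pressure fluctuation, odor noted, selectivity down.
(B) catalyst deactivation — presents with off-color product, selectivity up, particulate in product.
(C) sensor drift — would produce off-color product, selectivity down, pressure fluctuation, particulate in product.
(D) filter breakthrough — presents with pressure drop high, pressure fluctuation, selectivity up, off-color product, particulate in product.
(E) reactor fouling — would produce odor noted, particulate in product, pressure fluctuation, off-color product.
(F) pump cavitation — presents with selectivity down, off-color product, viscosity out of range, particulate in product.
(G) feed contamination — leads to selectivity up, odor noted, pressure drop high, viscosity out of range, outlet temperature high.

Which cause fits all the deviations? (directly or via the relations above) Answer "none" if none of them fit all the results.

Per-candidate check:
(A) heat-exchanger scaling — fails on selectivity up, viscosity out of range, particulate in product, off-color product (predicts selectivity down, not selectivity up)
(B) catalyst deactivation — does not account for viscosity out of range, pressure fluctuation
(C) sensor drift — fails on selectivity up, viscosity out of range (predicts selectivity down, not selectivity up)
(D) filter breakthrough — does not account for viscosity out of range
(E) reactor fouling — selectivity up NO; viscosity out of range NO; pressure fluctuation yes; particulate in product yes; off-color product yes
(F) pump cavitation — selectivity up NO; viscosity out of range yes; pressure fluctuation NO; particulate in product yes; off-color product yes
(G) feed contamination — accounts for every observation (pressure fluctuation via odor noted → pressure fluctuation)
(G) is the only candidate with no mismatches.

G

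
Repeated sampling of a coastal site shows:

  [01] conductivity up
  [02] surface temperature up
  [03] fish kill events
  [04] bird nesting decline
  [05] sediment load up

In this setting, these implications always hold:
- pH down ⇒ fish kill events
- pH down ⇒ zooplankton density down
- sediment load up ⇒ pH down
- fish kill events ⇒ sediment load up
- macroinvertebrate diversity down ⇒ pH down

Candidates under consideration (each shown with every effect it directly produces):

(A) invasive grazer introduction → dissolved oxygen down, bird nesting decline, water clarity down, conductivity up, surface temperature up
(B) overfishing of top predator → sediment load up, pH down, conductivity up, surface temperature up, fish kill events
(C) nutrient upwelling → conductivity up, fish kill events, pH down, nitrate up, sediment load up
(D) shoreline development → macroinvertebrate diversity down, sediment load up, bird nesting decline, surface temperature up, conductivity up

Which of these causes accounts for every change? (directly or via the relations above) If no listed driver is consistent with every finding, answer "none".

Checking each candidate against the observations:
(A) invasive grazer introduction — conductivity up ✓; surface temperature up ✓; fish kill events ✗; bird nesting decline ✓; sediment load up ✗
(B) overfishing of top predator — does not account for bird nesting decline
(C) nutrient upwelling — conductivity up ✓; surface temperature up ✗; fish kill events ✓; bird nesting decline ✗; sediment load up ✓
(D) shoreline development — accounts for every observation (fish kill events by sediment load up → pH down → fish kill events)
(D) alone accounts for all the evidence.

D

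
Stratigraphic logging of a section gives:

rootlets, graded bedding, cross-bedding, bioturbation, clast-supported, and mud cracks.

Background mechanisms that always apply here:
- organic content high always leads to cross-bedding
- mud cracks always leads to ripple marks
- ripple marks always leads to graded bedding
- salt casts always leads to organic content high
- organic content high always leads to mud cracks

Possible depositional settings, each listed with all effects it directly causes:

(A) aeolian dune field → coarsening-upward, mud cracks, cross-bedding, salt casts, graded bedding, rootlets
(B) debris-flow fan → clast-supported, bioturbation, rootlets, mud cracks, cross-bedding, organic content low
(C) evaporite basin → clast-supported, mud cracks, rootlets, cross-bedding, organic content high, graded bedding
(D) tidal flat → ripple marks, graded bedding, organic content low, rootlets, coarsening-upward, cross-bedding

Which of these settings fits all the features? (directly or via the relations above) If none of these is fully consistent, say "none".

Testing each hypothesis:
(A) aeolian dune field — rootlets match; graded bedding match; cross-bedding match; bioturbation miss; clast-supported miss; mud cracks match
(B) debris-flow fan — rootlets match; graded bedding match (by mud cracks → ripple marks → graded bedding); cross-bedding match; bioturbation match; clast-supported match; mud cracks match
(C) evaporite basin — rootlets match; graded bedding match; cross-bedding match; bioturbation miss; clast-supported match; mud cracks match
(D) tidal flat — rootlets match; graded bedding match; cross-bedding match; bioturbation miss; clast-supported miss; mud cracks miss
Only (B) is consistent with every observation.

B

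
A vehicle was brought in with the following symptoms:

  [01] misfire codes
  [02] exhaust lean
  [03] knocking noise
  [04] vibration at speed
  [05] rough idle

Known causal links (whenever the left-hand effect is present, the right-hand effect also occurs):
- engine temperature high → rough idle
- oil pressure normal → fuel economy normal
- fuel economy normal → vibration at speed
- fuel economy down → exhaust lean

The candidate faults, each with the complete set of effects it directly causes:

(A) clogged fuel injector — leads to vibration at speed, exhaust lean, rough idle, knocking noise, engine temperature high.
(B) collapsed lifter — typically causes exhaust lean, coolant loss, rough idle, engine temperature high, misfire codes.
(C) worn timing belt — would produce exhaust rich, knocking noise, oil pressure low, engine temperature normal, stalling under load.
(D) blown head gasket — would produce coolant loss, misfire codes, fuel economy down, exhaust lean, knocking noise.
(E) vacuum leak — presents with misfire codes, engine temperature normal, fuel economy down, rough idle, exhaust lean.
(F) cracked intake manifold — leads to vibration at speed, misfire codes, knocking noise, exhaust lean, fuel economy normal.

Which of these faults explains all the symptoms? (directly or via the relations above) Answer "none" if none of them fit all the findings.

For each candidate, compare predicted effects to what was observed:
(A) clogged fuel injector — misfire codes miss; exhaust lean match; knocking noise match; vibration at speed match; rough idle match
(B) collapsed lifter — misfire codes match; exhaust lean match; knocking noise miss; vibration at speed miss; rough idle match
(C) worn timing belt — misfire codes miss; exhaust lean miss; knocking noise match; vibration at speed miss; rough idle miss
(D) blown head gasket — does not account for vibration at speed, rough idle
(E) vacuum leak — does not account for knocking noise, vibration at speed
(F) cracked intake manifold — misfire codes match; exhaust lean match; knocking noise match; vibration at speed match; rough idle miss
None of the listed candidates fits everything.

none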